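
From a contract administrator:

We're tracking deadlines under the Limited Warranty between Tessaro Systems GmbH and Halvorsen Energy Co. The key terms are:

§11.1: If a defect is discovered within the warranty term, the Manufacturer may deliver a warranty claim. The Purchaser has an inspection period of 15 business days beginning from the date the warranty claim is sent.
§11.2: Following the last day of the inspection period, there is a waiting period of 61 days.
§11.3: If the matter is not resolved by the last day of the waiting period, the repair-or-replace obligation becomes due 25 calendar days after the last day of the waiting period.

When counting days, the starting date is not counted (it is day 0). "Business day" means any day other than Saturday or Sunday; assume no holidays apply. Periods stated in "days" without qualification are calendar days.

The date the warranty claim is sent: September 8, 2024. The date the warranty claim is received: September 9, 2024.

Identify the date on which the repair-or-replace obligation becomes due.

December 22, 2024

The last day of the inspection period: counting 15 business days from Sunday, September 8, 2024 (Sep 9, Sep 10, Sep 11, Sep 12, …, Sep 25, Sep 26, Sep 27, skipping weekends) reaches Friday, September 27, 2024.
The last day of the waiting period: 61 calendar days after September 27, 2024 is November 27, 2024.
The date on which the repair-or-replace obligation becomes due: November 27, 2024 + 25 days = December 22, 2024.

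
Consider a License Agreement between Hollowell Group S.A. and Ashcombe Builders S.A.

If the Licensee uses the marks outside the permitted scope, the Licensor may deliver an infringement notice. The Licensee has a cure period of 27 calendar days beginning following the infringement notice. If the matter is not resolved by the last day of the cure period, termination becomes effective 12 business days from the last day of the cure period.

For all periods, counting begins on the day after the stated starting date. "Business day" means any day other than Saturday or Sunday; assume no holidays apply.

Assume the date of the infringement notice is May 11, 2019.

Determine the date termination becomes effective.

June 25, 2019

The last day of the cure period: May 11, 2019 + 27 days = June 7, 2019.
From Friday, June 7, 2019, 12 business days (Jun 10, Jun 11, Jun 12, Jun 13, …, Jun 21, Jun 24, Jun 25, skipping weekends) brings us to Tuesday, June 25, 2019, which is the date termination becomes effective.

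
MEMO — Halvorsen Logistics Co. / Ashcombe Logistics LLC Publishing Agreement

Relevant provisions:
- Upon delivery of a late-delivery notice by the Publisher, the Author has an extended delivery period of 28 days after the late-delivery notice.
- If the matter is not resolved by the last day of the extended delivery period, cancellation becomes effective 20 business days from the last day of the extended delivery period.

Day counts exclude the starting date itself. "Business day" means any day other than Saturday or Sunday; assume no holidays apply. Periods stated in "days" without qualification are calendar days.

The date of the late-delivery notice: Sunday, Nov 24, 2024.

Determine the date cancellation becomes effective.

Jan 17, 2025

Adding 28 calendar days to Nov 24, 2024 gives Dec 22, 2024, which is the last day of the extended delivery period.
The date cancellation becomes effective: 20 business days after Sunday, Dec 22, 2024, skipping weekends — Dec 23, Dec 24, Dec 25, Dec 26, …, Jan 15, Jan 16, Jan 17 — lands on Friday, Jan 17, 2025.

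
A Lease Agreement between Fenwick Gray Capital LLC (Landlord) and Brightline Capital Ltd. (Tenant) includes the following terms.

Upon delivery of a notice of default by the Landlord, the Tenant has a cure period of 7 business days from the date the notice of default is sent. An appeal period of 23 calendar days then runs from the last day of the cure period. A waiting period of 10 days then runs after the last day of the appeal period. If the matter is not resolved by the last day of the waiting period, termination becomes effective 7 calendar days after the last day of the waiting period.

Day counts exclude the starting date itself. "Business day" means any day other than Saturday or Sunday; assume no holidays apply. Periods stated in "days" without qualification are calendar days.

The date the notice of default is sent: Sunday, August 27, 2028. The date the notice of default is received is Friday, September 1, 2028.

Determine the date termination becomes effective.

October 15, 2028

The last day of the cure period: 7 business days after Sunday, August 27, 2028, skipping weekends — Aug 28, Aug 29, Aug 30, Aug 31, Sep 1, Sep 4, Sep 5 — lands on Tuesday, September 5, 2028.
The last day of the appeal period: September 5, 2028 + 23 days = September 28, 2028.
The last day of the waiting period: September 28, 2028 + 10 days = October 8, 2028.
The date termination becomes effective: October 8, 2028 + 7 days = October 15, 2028.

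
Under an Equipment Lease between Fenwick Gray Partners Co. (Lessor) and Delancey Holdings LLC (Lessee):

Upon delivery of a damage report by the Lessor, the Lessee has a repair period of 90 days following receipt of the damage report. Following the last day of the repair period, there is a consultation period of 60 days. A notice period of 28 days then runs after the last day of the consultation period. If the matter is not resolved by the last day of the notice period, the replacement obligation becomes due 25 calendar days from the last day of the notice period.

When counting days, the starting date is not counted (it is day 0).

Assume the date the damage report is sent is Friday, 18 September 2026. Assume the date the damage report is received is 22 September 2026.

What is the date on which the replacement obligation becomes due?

13 April 2027

The last day of the repair period: 22 September 2026 + 90 days = 21 December 2026.
The last day of the consultation period: 60 calendar days after 21 December 2026 is 19 February 2027.
The last day of the notice period: 19 February 2027 + 28 days = 19 March 2027.
The date on which the replacement obligation becomes due: 19 March 2027 + 25 days = 13 April 2027.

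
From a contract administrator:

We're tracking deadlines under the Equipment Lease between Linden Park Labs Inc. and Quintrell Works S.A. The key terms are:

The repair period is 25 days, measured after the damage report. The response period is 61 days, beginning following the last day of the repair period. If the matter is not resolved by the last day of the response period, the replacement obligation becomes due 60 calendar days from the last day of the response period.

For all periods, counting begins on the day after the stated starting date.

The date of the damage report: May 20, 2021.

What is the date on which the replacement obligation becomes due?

Adding 25 calendar days to May 20, 2021 gives June 14, 2021, which is the last day of the repair period.
Adding 61 calendar days to June 14, 2021 gives August 14, 2021, which is the last day of the response period.
The date on which the replacement obligation becomes due: August 14, 2021 + 60 days = October 13, 2021.

October 13, 2021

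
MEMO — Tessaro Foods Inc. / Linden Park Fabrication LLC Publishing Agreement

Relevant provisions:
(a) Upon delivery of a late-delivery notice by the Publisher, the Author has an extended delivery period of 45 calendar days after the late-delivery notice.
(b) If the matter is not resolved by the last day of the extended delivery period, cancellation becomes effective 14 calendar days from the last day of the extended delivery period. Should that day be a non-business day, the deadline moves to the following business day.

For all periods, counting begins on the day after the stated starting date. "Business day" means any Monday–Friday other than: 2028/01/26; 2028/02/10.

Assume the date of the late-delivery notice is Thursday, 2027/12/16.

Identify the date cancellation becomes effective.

2028/02/14

The last day of the extended delivery period: 2027/12/16 + 45 days = 2028/01/30.
The date cancellation becomes effective: 2028/01/30 + 14 days = 2028/02/13. That falls on a Sunday, so it rolls to the next business day, Monday, 2028/02/14.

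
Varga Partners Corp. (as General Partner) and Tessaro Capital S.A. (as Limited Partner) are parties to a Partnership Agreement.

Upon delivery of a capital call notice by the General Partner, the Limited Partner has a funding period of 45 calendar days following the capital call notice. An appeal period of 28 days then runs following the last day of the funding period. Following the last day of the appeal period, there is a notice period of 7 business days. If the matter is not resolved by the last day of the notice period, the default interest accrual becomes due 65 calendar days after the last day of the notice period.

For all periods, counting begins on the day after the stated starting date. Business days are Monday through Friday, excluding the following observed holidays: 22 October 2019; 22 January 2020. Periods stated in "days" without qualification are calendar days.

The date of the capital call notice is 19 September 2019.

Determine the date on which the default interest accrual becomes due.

13 February 2020

Adding 45 calendar days to 19 September 2019 gives 3 November 2019, which is the last day of the funding period.
The last day of the appeal period: 28 calendar days after 3 November 2019 is 1 December 2019.
From Sunday, 1 December 2019, 7 business days (Dec 2, Dec 3, Dec 4, Dec 5, Dec 6, Dec 9, Dec 10, skipping weekends) brings us to Tuesday, 10 December 2019, which is the last day of the notice period.
Adding 65 calendar days to 10 December 2019 gives 13 February 2020, which is the date on which the default interest accrual becomes due.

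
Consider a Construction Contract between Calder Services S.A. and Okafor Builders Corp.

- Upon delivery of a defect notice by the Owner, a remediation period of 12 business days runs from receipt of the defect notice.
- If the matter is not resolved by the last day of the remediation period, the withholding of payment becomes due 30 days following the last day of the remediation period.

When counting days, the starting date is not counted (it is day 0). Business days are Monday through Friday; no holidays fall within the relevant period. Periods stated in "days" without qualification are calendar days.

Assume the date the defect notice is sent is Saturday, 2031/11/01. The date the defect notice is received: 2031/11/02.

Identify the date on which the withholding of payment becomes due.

2031/12/18

From Sunday, 2031/11/02, 12 business days (Nov 3, Nov 4, Nov 5, Nov 6, …, Nov 14, Nov 17, Nov 18, skipping weekends) brings us to Tuesday, 2031/11/18, which is the last day of the remediation period.
The date on which the withholding of payment becomes due: 30 calendar days after 2031/11/18 is 2031/12/18.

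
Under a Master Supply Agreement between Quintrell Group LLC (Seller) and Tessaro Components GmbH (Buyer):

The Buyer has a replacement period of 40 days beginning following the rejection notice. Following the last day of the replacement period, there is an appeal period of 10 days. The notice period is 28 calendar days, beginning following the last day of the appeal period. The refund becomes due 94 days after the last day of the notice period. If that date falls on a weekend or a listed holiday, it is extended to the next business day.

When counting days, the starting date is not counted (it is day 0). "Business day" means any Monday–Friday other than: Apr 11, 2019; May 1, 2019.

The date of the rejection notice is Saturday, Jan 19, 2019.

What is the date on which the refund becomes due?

The last day of the replacement period: Jan 19, 2019 + 40 days = Feb 28, 2019.
Adding 10 calendar days to Feb 28, 2019 gives Mar 10, 2019, which is the last day of the appeal period.
The last day of the notice period: 28 calendar days after Mar 10, 2019 is Apr 7, 2019.
Adding 94 calendar days to Apr 7, 2019 gives Jul 10, 2019, which is the date on which the refund becomes due. Jul 10, 2019 is a Wednesday and is not a listed holiday, so no roll-forward applies.

Jul 10, 2019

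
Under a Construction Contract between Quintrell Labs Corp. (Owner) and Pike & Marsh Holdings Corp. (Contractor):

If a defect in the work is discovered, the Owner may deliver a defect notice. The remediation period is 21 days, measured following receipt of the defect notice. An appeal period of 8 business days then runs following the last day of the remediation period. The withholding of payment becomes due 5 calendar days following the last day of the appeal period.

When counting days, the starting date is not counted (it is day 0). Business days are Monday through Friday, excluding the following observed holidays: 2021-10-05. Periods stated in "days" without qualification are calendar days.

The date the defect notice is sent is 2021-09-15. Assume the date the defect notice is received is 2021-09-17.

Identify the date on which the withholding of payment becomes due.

Adding 21 calendar days to 2021-09-17 gives 2021-10-08, which is the last day of the remediation period.
The last day of the appeal period: 8 business days after Friday, 2021-10-08, skipping weekends — Oct 11, Oct 12, Oct 13, Oct 14, Oct 15, Oct 18, Oct 19, Oct 20 — lands on Wednesday, 2021-10-20.
Adding 5 calendar days to 2021-10-20 gives 2021-10-25, which is the date on which the withholding of payment becomes due.

2021-10-25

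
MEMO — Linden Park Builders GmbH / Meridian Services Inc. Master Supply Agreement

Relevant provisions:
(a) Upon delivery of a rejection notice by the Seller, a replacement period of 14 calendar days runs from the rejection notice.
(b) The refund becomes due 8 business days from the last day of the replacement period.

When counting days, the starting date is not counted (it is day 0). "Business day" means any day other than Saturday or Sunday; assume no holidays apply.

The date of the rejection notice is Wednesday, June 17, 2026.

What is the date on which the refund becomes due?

The last day of the replacement period: 14 calendar days after June 17, 2026 is July 1, 2026.
From Wednesday, July 1, 2026, 8 business days (Jul 2, Jul 3, Jul 6, Jul 7, Jul 8, Jul 9, Jul 10, Jul 13, skipping weekends) brings us to Monday, July 13, 2026, which is the date on which the refund becomes due.

July 13, 2026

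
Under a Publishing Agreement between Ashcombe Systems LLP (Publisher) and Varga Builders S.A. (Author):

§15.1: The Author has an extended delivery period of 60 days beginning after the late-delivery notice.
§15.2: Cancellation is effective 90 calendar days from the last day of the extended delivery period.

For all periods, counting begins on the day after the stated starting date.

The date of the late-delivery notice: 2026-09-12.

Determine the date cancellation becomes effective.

2027-02-09

Adding 60 calendar days to 2026-09-12 gives 2026-11-11, which is the last day of the extended delivery period.
The date cancellation becomes effective: 90 calendar days after 2026-11-11 is 2027-02-09.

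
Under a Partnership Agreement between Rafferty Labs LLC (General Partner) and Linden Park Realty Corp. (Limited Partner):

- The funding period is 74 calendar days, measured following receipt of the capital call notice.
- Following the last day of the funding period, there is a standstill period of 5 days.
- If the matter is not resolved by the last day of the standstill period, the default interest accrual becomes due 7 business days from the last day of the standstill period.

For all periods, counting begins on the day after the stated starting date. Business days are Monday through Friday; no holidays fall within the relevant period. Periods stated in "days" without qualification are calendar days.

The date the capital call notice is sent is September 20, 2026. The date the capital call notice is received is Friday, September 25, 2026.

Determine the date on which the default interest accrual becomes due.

December 22, 2026

Adding 74 calendar days to September 25, 2026 gives December 8, 2026, which is the last day of the funding period.
The last day of the standstill period: 5 calendar days after December 8, 2026 is December 13, 2026.
From Sunday, December 13, 2026, 7 business days (Dec 14, Dec 15, Dec 16, Dec 17, Dec 18, Dec 21, Dec 22, skipping weekends) brings us to Tuesday, December 22, 2026, which is the date on which the default interest accrual becomes due.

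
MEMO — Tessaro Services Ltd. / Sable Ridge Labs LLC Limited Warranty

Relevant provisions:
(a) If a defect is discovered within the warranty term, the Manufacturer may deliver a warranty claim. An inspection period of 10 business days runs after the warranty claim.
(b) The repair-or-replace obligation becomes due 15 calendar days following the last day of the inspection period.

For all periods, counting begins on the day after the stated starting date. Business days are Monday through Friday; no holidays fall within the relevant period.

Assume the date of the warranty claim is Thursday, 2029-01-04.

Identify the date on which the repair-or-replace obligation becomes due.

From Thursday, 2029-01-04, 10 business days (Jan 5, Jan 8, Jan 9, Jan 10, Jan 11, Jan 12, Jan 15, Jan 16, Jan 17, Jan 18, skipping weekends) brings us to Thursday, 2029-01-18, which is the last day of the inspection period.
Adding 15 calendar days to 2029-01-18 gives 2029-02-02, which is the date on which the repair-or-replace obligation becomes due.

2029-02-02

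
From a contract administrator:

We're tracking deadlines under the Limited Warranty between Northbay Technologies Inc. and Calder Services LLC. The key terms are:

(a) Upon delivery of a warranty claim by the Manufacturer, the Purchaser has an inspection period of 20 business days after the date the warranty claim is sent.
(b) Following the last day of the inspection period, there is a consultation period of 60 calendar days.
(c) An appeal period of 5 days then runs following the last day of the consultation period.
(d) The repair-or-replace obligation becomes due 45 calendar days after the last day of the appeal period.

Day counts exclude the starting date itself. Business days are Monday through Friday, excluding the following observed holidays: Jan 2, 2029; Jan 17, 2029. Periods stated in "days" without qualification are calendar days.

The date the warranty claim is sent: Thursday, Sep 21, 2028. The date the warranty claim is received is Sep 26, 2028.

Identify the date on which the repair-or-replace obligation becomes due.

The last day of the inspection period: counting 20 business days from Thursday, Sep 21, 2028 (Sep 22, Sep 25, Sep 26, Sep 27, …, Oct 17, Oct 18, Oct 19, skipping weekends) reaches Thursday, Oct 19, 2028.
The last day of the consultation period: Oct 19, 2028 + 60 days = Dec 18, 2028.
The last day of the appeal period: Dec 18, 2028 + 5 days = Dec 23, 2028.
The date on which the repair-or-replace obligation becomes due: Dec 23, 2028 + 45 days = Feb 6, 2029.

Feb 6, 2029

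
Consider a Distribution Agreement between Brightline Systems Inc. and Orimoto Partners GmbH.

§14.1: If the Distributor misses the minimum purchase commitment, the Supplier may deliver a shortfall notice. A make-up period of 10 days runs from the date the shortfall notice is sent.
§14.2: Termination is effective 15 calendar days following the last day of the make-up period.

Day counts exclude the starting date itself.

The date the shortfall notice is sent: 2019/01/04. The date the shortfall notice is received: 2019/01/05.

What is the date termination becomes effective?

Adding 10 calendar days to 2019/01/04 gives 2019/01/14, which is the last day of the make-up period.
The date termination becomes effective: 15 calendar days after 2019/01/14 is 2019/01/29.

2019/01/29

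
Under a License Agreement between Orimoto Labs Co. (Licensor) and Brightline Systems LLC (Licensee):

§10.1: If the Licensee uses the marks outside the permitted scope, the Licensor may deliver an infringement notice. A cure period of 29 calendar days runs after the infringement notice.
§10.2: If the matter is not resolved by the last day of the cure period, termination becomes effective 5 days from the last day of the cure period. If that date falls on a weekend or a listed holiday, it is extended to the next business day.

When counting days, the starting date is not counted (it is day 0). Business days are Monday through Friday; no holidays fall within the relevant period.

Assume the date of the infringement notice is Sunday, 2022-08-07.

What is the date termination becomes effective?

The last day of the cure period: 2022-08-07 + 29 days = 2022-09-05.
The date termination becomes effective: 2022-09-05 + 5 days = 2022-09-10. That falls on a Saturday, so it rolls to the next business day, Monday, 2022-09-12.

2022-09-12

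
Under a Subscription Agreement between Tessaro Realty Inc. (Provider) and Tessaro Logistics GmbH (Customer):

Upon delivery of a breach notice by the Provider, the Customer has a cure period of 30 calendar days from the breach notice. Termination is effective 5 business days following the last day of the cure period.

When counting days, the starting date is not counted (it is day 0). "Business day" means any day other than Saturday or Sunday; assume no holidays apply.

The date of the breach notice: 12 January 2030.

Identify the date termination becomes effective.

Adding 30 calendar days to 12 January 2030 gives 11 February 2030, which is the last day of the cure period.
The date termination becomes effective: counting 5 business days from Monday, 11 February 2030 (Feb 12, Feb 13, Feb 14, Feb 15, Feb 18, skipping weekends) reaches Monday, 18 February 2030.

18 February 2030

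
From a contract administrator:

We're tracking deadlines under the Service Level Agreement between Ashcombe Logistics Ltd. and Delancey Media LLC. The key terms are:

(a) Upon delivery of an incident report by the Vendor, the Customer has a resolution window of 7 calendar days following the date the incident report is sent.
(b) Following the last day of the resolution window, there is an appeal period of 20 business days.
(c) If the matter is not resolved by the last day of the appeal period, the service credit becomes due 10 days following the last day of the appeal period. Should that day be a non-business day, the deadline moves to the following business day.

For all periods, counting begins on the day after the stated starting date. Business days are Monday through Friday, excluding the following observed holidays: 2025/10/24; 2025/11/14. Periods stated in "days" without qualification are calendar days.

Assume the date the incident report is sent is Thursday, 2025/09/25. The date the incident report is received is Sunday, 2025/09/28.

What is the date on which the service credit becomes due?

2025/11/10

Adding 7 calendar days to 2025/09/25 gives 2025/10/02, which is the last day of the resolution window.
The last day of the appeal period: 20 business days after Thursday, 2025/10/02, skipping weekends and the listed holiday on Oct 24 — Oct 3, Oct 6, Oct 7, Oct 8, …, Oct 29, Oct 30, Oct 31 — lands on Friday, 2025/10/31.
The date on which the service credit becomes due: 2025/10/31 + 10 days = 2025/11/10. 2025/11/10 is a Monday and is not a listed holiday, so no roll-forward applies.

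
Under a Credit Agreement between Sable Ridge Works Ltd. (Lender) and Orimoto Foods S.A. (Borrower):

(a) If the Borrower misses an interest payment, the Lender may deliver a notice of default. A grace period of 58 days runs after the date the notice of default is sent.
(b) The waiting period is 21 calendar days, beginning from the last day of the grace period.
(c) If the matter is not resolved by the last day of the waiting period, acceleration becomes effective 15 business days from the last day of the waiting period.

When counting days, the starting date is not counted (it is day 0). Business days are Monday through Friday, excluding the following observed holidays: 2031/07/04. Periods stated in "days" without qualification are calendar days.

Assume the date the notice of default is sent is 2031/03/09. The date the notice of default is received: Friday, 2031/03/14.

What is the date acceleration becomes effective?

The last day of the grace period: 58 calendar days after 2031/03/09 is 2031/05/06.
The last day of the waiting period: 2031/05/06 + 21 days = 2031/05/27.
The date acceleration becomes effective: 15 business days after Tuesday, 2031/05/27, skipping weekends — May 28, May 29, May 30, Jun 2, …, Jun 13, Jun 16, Jun 17 — lands on Tuesday, 2031/06/17.

2031/06/17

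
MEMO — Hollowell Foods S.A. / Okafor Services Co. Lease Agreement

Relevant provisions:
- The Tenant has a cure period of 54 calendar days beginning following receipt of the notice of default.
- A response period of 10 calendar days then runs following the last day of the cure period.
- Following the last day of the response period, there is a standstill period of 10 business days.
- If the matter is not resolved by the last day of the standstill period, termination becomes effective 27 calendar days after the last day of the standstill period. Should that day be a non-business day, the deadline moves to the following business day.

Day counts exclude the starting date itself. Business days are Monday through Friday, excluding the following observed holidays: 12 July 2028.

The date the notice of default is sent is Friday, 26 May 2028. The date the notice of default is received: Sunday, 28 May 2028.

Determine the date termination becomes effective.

The last day of the cure period: 54 calendar days after 28 May 2028 is 21 July 2028.
The last day of the response period: 10 calendar days after 21 July 2028 is 31 July 2028.
The last day of the standstill period: counting 10 business days from Monday, 31 July 2028 (Aug 1, Aug 2, Aug 3, Aug 4, Aug 7, Aug 8, Aug 9, Aug 10, Aug 11, Aug 14, skipping weekends) reaches Monday, 14 August 2028.
Adding 27 calendar days to 14 August 2028 gives 10 September 2028, which is the date termination becomes effective. That falls on a Sunday, so it rolls to the next business day, Monday, 11 September 2028.

11 September 2028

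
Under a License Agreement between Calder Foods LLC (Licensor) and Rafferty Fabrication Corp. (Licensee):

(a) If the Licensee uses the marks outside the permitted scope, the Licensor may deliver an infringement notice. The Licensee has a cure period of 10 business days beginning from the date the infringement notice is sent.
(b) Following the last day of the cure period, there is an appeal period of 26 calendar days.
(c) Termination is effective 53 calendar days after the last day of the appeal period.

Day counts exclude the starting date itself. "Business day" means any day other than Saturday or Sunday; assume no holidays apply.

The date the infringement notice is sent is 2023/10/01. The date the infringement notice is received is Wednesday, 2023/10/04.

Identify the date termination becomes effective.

The last day of the cure period: 10 business days after Sunday, 2023/10/01, skipping weekends — Oct 2, Oct 3, Oct 4, Oct 5, Oct 6, Oct 9, Oct 10, Oct 11, Oct 12, Oct 13 — lands on Friday, 2023/10/13.
The last day of the appeal period: 2023/10/13 + 26 days = 2023/11/08.
The date termination becomes effective: 2023/11/08 + 53 days = 2023/12/31.

2023/12/31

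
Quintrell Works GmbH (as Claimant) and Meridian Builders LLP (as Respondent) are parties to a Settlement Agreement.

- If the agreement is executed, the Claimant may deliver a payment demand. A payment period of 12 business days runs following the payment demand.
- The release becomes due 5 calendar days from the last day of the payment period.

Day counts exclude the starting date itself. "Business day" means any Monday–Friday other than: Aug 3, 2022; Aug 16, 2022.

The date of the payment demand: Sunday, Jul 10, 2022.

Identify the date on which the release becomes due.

The last day of the payment period: 12 business days after Sunday, Jul 10, 2022, skipping weekends — Jul 11, Jul 12, Jul 13, Jul 14, …, Jul 22, Jul 25, Jul 26 — lands on Tuesday, Jul 26, 2022.
Adding 5 calendar days to Jul 26, 2022 gives Jul 31, 2022, which is the date on which the release becomes due.

Jul 31, 2022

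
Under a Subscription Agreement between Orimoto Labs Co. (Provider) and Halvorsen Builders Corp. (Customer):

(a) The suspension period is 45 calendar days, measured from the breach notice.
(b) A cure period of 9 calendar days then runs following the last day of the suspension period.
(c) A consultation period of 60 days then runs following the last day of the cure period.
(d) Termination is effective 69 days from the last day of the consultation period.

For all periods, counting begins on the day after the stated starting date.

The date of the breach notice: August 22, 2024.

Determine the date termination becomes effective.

The last day of the suspension period: 45 calendar days after August 22, 2024 is October 6, 2024.
The last day of the cure period: October 6, 2024 + 9 days = October 15, 2024.
The last day of the consultation period: 60 calendar days after October 15, 2024 is December 14, 2024.
Adding 69 calendar days to December 14, 2024 gives February 21, 2025, which is the date termination becomes effective.

February 21, 2025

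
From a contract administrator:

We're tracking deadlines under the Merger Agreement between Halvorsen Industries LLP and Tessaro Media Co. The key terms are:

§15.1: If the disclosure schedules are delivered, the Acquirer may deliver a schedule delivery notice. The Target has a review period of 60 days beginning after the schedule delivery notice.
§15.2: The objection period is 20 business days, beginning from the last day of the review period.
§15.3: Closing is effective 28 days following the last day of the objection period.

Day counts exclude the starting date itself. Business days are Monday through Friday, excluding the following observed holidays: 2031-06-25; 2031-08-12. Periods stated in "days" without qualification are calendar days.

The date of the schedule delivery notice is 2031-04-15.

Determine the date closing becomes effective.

2031-08-11

The last day of the review period: 60 calendar days after 2031-04-15 is 2031-06-14.
The last day of the objection period: 20 business days after Saturday, 2031-06-14, skipping weekends and the listed holiday on Jun 25 — Jun 16, Jun 17, Jun 18, Jun 19, …, Jul 10, Jul 11, Jul 14 — lands on Monday, 2031-07-14.
The date closing becomes effective: 28 calendar days after 2031-07-14 is 2031-08-11.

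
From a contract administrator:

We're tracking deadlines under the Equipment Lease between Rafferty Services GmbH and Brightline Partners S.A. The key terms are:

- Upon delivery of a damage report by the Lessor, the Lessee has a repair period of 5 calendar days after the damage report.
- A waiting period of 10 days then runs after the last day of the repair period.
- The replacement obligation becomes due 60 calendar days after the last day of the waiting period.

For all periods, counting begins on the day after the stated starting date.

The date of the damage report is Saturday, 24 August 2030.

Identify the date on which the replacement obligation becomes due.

Adding 5 calendar days to 24 August 2030 gives 29 August 2030, which is the last day of the repair period.
The last day of the waiting period: 29 August 2030 + 10 days = 8 September 2030.
The date on which the replacement obligation becomes due: 60 calendar days after 8 September 2030 is 7 November 2030.

7 November 2030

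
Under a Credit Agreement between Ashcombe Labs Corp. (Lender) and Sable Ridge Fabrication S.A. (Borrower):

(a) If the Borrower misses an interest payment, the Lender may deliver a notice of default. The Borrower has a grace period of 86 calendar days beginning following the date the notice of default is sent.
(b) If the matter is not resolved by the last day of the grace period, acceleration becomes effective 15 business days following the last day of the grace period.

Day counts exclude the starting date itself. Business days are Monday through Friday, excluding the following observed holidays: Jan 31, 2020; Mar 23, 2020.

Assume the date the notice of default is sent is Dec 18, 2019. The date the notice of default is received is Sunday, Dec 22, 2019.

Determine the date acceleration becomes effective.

The last day of the grace period: Dec 18, 2019 + 86 days = Mar 13, 2020.
The date acceleration becomes effective: 15 business days after Friday, Mar 13, 2020, skipping weekends and the listed holiday on Mar 23 — Mar 16, Mar 17, Mar 18, Mar 19, …, Apr 2, Apr 3, Apr 6 — lands on Monday, Apr 6, 2020.

Apr 6, 2020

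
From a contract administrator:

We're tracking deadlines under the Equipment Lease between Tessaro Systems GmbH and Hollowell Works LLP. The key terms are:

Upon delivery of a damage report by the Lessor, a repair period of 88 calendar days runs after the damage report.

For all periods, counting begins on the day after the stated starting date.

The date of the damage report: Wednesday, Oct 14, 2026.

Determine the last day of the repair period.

The last day of the repair period: 88 calendar days after Oct 14, 2026 is Jan 10, 2027.

Jan 10, 2027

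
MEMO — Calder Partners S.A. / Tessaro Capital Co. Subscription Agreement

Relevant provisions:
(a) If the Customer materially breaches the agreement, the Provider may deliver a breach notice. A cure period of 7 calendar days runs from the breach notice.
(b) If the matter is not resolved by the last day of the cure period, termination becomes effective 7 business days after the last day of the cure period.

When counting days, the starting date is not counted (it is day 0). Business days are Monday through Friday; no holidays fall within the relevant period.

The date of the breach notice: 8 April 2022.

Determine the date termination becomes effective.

Adding 7 calendar days to 8 April 2022 gives 15 April 2022, which is the last day of the cure period.
From Friday, 15 April 2022, 7 business days (Apr 18, Apr 19, Apr 20, Apr 21, Apr 22, Apr 25, Apr 26, skipping weekends) brings us to Tuesday, 26 April 2022, which is the date termination becomes effective.

26 April 2022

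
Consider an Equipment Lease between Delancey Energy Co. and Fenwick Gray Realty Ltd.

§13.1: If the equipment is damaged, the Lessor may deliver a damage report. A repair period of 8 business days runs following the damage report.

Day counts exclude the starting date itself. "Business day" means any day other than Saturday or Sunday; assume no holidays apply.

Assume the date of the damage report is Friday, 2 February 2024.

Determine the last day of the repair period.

The last day of the repair period: counting 8 business days from Friday, 2 February 2024 (Feb 5, Feb 6, Feb 7, Feb 8, Feb 9, Feb 12, Feb 13, Feb 14, skipping weekends) reaches Wednesday, 14 February 2024.

14 February 2024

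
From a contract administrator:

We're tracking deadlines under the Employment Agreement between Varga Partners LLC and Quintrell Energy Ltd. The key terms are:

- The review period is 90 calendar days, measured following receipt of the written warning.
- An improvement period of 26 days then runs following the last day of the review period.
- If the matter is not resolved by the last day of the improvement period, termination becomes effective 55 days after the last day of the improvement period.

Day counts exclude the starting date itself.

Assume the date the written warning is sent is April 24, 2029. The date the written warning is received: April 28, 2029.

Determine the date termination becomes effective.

The last day of the review period: April 28, 2029 + 90 days = July 27, 2029.
The last day of the improvement period: 26 calendar days after July 27, 2029 is August 22, 2029.
The date termination becomes effective: 55 calendar days after August 22, 2029 is October 16, 2029.

October 16, 2029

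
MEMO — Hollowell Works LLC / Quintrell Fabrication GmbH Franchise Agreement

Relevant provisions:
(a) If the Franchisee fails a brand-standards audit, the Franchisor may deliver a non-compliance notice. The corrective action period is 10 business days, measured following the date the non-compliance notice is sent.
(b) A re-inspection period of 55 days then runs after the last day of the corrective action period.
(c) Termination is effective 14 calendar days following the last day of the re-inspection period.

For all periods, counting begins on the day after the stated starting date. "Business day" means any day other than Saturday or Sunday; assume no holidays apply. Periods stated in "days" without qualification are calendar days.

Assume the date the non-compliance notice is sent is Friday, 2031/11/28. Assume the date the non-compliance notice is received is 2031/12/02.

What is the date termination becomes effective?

From Friday, 2031/11/28, 10 business days (Dec 1, Dec 2, Dec 3, Dec 4, Dec 5, Dec 8, Dec 9, Dec 10, Dec 11, Dec 12, skipping weekends) brings us to Friday, 2031/12/12, which is the last day of the corrective action period.
Adding 55 calendar days to 2031/12/12 gives 2032/02/05, which is the last day of the re-inspection period.
Adding 14 calendar days to 2032/02/05 gives 2032/02/19, which is the date termination becomes effective.

2032/02/19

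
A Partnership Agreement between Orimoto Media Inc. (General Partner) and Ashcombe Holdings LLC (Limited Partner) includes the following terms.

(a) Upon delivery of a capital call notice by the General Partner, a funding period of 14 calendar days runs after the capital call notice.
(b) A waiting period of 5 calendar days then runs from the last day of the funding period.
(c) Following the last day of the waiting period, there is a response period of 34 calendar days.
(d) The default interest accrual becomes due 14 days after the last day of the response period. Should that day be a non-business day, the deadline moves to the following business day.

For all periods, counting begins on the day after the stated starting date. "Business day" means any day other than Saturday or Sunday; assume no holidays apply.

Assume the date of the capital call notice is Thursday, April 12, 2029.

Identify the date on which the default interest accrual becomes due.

June 18, 2029

Adding 14 calendar days to April 12, 2029 gives April 26, 2029, which is the last day of the funding period.
The last day of the waiting period: 5 calendar days after April 26, 2029 is May 1, 2029.
Adding 34 calendar days to May 1, 2029 gives June 4, 2029, which is the last day of the response period.
Adding 14 calendar days to June 4, 2029 gives June 18, 2029, which is the date on which the default interest accrual becomes due. June 18, 2029 is a Monday, so no roll-forward applies.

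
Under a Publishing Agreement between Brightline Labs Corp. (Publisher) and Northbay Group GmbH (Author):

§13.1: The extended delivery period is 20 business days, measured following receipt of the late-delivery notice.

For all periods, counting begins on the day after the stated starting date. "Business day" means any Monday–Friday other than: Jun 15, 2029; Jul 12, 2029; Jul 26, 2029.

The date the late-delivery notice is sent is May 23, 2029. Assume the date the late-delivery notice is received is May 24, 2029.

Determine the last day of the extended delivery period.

Jun 22, 2029

The last day of the extended delivery period: 20 business days after Thursday, May 24, 2029, skipping weekends and the listed holiday on Jun 15 — May 25, May 28, May 29, May 30, …, Jun 20, Jun 21, Jun 22 — lands on Friday, Jun 22, 2029.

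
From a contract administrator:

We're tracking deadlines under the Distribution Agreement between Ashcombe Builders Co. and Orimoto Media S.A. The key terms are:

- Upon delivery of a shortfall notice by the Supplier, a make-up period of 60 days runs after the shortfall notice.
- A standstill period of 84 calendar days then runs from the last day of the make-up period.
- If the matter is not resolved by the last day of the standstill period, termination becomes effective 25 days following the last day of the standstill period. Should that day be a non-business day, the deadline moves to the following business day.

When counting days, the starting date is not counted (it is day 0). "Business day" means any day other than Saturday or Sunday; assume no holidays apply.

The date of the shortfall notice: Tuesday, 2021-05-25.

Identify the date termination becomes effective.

The last day of the make-up period: 2021-05-25 + 60 days = 2021-07-24.
The last day of the standstill period: 2021-07-24 + 84 days = 2021-10-16.
Adding 25 calendar days to 2021-10-16 gives 2021-11-10, which is the date termination becomes effective. 2021-11-10 is a Wednesday, so no roll-forward applies.

2021-11-10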